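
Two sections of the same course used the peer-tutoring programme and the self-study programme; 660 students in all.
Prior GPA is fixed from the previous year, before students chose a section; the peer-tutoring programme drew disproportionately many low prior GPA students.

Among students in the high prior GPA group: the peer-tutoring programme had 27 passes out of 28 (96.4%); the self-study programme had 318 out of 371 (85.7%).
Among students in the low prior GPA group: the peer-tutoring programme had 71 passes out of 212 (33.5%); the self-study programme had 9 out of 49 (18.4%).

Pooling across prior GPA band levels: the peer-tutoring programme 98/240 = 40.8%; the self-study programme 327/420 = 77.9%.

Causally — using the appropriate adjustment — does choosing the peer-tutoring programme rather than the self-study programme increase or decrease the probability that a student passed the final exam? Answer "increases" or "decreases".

increases

Prior GPA band satisfies the back-door criterion: it is not a descendant of the teaching method, and it blocks the spurious path from teaching method to outcome. Adjusting for it (i.e., using the within-prior GPA band rates) gives the causal effect.
Within each level — high prior GPA: 96.4% vs 85.7%; low prior GPA: 33.5% vs 18.4% — the peer-tutoring programme is higher every time.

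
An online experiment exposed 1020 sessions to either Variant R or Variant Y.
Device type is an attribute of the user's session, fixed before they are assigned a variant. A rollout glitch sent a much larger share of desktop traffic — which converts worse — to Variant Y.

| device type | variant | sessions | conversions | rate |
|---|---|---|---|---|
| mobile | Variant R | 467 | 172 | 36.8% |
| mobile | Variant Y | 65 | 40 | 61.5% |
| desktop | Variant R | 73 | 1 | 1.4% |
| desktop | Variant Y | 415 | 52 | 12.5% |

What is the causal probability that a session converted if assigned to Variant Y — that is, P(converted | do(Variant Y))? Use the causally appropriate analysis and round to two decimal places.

Device type is set before the variant has any effect — it is not caused by the variant — and it independently drives the outcome. That makes it a confounder, so the causal comparison is within device type levels.
Standardising Variant Y to the population device type mix: 0.522·40/65 + 0.478·52/415 = 0.381.

0.38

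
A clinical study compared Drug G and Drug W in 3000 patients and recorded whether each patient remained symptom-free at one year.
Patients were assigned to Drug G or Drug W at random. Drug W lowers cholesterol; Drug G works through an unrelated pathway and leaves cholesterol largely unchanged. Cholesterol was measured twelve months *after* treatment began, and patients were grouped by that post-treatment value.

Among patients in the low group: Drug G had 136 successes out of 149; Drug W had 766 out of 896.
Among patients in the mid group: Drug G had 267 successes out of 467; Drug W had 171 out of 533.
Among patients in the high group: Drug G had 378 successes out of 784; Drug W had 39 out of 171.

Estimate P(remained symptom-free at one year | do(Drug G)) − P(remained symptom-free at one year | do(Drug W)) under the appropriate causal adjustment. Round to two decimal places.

-0.05

The stratified and pooled comparisons disagree (Drug G wins within each cholesterol; Drug W wins overall), so the answer turns on the causal role of cholesterol.
Cholesterol is recorded after the drug and is itself shifted by it — it sits on the causal path from drug to outcome. Conditioning on a mediator would strip out part of the effect we want; the pooled comparison gives the total causal effect.
The causal difference is the pooled difference: 0.558 − 0.610 = -0.052.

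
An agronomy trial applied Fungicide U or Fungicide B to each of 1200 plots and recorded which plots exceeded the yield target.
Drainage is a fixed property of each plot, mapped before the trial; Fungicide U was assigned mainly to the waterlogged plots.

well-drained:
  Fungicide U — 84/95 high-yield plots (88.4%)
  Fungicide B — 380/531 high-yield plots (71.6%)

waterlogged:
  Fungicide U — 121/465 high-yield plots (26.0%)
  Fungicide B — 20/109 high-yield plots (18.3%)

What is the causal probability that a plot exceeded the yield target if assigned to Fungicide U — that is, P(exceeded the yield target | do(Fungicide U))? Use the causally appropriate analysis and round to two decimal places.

Nothing the fungicide does changes field drainage; the imbalance is an allocation artefact. With field drainage also predicting the outcome, the pooled figure is confounded, and the within-stratum comparison is the causal one.
Standardising Fungicide U to the population field drainage mix: 0.522·84/95 + 0.478·121/465 = 0.586.

0.59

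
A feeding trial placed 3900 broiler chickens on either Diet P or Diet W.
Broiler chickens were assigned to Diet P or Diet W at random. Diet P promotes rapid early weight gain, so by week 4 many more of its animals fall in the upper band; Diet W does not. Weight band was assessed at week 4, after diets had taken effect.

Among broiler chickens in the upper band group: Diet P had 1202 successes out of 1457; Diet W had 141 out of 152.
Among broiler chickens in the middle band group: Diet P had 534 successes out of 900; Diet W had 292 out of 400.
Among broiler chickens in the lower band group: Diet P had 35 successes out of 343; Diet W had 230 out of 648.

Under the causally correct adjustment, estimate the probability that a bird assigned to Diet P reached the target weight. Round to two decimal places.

0.66

Because the diet influences week-4 weight band, week-4 weight band is a post-treatment mediator, not a confounder. Stratifying on it would bias the estimate; the causal effect is the crude pooled difference.
So P(outcome | do(Diet P)) is just the pooled rate for Diet P: 1771/2700 = 0.656.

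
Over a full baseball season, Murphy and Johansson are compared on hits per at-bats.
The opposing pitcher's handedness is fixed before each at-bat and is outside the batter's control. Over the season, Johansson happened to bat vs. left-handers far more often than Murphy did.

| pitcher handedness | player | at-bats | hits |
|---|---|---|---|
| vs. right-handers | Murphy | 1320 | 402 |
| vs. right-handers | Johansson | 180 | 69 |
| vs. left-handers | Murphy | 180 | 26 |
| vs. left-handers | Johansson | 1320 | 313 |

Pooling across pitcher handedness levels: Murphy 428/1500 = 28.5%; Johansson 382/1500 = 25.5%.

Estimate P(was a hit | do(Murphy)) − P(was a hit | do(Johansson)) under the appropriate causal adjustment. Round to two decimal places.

-0.09

The pitcher handedness-specific comparison favours Johansson throughout, but the pooled figures favour Murphy. The question is whether to condition on pitcher handedness.
The imbalance in pitcher handedness arose from how at-bats were allocated, not from anything the player did; and pitcher handedness independently affects the outcome. The pooled gap is confounded — condition on pitcher handedness.
Adjusting over the population distribution of pitcher handedness: 0.500·(0.305−0.383) + 0.500·(0.144−0.237) = -0.086.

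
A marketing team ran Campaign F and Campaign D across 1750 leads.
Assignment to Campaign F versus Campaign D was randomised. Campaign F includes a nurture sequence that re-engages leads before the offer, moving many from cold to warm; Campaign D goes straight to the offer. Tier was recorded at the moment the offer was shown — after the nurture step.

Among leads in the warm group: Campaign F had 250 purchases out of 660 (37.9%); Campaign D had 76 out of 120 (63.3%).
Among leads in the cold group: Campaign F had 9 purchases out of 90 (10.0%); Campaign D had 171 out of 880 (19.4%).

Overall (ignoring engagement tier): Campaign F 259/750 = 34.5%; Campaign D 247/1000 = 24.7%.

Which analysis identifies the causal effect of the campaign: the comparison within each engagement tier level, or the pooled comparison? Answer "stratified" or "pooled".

Engagement tier is downstream of the campaign. One should not condition on a consequence of treatment, so the overall rates are the right comparison.
Pooled: Campaign F 34.5% vs Campaign D 24.7%; Campaign F is higher overall.

pooled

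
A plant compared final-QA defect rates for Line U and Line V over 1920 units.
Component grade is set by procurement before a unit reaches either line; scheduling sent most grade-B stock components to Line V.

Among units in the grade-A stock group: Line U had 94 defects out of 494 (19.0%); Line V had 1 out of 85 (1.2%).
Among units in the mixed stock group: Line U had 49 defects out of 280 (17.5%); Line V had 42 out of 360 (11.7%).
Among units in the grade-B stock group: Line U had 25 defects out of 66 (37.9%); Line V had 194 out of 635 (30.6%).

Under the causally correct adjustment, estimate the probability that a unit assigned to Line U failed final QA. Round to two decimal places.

0.25

Component grade satisfies the back-door criterion: it is not a descendant of the line, and it blocks the spurious path from line to outcome. Adjusting for it (i.e., using the within-component grade rates) gives the causal effect.
Standardising Line U to the population component grade mix: 0.302·94/494 + 0.333·49/280 + 0.365·25/66 = 0.254.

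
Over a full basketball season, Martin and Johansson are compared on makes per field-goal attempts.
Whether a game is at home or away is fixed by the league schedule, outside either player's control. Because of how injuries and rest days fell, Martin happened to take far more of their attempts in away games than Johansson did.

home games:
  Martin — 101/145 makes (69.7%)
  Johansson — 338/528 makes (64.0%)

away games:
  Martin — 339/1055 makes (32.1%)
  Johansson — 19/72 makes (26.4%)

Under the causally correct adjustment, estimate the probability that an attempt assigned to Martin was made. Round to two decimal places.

0.46

Nothing the player does changes game venue; the imbalance is an allocation artefact. With game venue also predicting the outcome, the pooled figure is confounded, and the within-stratum comparison is the causal one.
Standardising Martin to the population game venue mix: 0.374·101/145 + 0.626·339/1055 = 0.462.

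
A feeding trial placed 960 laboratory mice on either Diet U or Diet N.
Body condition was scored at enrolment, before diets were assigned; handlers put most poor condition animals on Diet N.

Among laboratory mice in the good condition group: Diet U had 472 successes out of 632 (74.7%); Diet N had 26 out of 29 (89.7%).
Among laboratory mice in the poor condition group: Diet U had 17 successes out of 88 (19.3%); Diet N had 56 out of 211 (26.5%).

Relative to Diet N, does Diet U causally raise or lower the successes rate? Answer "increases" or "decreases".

decreases

Starting body condition differs across diets for reasons unrelated to any effect of the diet itself, and it separately predicts the outcome — a classic confounder. We must compare within starting body condition levels.
Within each level — good condition: 74.7% vs 89.7%; poor condition: 19.3% vs 26.5% — Diet N is higher every time.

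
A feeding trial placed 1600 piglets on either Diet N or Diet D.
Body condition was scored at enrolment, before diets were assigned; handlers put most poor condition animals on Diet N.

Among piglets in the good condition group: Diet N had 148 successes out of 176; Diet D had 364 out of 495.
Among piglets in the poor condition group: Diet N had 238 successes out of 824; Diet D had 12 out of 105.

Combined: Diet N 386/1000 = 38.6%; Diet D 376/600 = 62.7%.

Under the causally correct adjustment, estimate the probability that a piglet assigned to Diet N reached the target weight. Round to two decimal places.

Starting body condition is set before the diet has any effect — it is not caused by the diet — and it independently drives the outcome. That makes it a confounder, so the causal comparison is within starting body condition levels.
Standardising Diet N to the population starting body condition mix: 0.419·148/176 + 0.581·238/824 = 0.520.

0.52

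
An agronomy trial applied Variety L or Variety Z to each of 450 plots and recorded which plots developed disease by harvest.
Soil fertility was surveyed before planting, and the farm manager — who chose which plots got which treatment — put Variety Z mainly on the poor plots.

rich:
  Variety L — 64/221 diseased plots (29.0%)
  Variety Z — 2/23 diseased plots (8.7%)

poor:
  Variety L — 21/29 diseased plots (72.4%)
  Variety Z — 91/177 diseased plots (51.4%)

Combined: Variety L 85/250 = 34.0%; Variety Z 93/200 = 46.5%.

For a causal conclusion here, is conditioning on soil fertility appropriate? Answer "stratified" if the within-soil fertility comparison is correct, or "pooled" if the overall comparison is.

stratified

Soil fertility differs across varietys for reasons unrelated to any effect of the variety itself, and it separately predicts the outcome — a classic confounder. We must compare within soil fertility levels.
Within each level — rich: 29.0% vs 8.7%; poor: 72.4% vs 51.4% — Variety Z is lower every time.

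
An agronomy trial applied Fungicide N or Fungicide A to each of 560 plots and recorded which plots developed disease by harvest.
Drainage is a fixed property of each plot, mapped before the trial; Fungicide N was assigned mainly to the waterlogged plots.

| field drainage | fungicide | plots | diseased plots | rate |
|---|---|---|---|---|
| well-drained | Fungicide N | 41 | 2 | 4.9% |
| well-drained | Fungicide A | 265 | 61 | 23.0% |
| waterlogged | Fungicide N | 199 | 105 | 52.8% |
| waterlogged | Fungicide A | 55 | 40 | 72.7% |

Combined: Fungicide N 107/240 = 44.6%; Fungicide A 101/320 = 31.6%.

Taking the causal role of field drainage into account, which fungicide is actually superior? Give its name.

Fungicide N

Nothing the fungicide does changes field drainage; the imbalance is an allocation artefact. With field drainage also predicting the outcome, the pooled figure is confounded, and the within-stratum comparison is the causal one.
Within each level — well-drained: 4.9% vs 23.0%; waterlogged: 52.8% vs 72.7% — Fungicide N is lower every time.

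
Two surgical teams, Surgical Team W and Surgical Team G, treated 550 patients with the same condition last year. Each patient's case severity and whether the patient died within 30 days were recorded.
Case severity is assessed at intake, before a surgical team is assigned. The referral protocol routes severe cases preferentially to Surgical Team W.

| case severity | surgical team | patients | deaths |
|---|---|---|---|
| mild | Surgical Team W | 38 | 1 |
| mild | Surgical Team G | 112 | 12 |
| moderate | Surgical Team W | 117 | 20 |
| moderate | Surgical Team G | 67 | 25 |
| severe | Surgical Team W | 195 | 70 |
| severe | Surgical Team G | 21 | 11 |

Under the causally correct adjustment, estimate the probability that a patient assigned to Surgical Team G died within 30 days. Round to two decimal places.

0.36

Nothing the surgical team does changes case severity; the imbalance is an allocation artefact. With case severity also predicting the outcome, the pooled figure is confounded, and the within-stratum comparison is the causal one.
Standardising Surgical Team G to the population case severity mix: 0.273·12/112 + 0.335·25/67 + 0.393·11/21 = 0.360.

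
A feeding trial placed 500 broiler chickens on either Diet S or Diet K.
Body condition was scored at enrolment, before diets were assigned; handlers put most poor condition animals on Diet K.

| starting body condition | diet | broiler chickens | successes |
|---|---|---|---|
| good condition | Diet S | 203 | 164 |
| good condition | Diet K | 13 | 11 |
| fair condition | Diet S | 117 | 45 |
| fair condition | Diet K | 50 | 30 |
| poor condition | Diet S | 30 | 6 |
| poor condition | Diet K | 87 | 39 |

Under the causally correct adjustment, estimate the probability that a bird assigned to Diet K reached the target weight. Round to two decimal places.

Diet K is higher inside every starting body condition stratum but Diet S is higher in aggregate. Whether to stratify depends on how starting body condition relates to the diet.
Starting body condition is set before the diet has any effect — it is not caused by the diet — and it independently drives the outcome. That makes it a confounder, so the causal comparison is within starting body condition levels.
Standardising Diet K to the population starting body condition mix: 0.432·11/13 + 0.334·30/50 + 0.234·39/87 = 0.671.

0.67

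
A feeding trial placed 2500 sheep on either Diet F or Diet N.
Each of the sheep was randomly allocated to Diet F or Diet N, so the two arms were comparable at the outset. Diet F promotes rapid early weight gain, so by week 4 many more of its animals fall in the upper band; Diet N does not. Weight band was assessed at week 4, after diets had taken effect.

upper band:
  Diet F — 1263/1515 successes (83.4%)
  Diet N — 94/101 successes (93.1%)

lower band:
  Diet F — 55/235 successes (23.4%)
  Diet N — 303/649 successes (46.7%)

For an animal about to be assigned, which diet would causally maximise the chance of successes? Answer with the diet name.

Diet F

The distribution of week-4 weight band is itself part of what the diet does — it is an intermediate outcome. Holding it fixed would remove that part of the effect; the total effect is the pooled difference.
Pooled: Diet F 75.3% vs Diet N 52.9%; Diet F is higher overall.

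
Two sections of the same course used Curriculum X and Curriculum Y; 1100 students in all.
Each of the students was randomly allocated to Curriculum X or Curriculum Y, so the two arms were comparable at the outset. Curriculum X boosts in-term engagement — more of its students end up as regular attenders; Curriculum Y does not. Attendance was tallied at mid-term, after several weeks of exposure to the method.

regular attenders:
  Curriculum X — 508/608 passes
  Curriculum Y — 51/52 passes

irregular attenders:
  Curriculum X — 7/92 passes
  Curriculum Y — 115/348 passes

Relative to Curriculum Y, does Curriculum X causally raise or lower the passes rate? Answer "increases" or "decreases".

increases

Mid-term attendance here is a post-treatment variable shaped by the teaching method; conditioning on it would introduce bias rather than remove it. The overall comparison is the causal one.
Pooled: Curriculum X 73.6% vs Curriculum Y 41.5%; Curriculum X is higher overall.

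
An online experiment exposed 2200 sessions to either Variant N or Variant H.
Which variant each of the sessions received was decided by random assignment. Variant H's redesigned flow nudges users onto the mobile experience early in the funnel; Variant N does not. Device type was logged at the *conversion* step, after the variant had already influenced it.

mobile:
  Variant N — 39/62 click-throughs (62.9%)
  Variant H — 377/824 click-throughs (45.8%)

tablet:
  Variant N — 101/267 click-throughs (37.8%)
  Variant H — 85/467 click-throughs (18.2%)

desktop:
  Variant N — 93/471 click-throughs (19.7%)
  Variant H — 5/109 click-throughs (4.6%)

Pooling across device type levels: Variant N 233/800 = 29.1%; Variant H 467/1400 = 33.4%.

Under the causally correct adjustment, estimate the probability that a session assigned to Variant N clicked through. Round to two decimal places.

0.29

The device type-specific comparison favours Variant N throughout, but the pooled figures favour Variant H. The question is whether to condition on device type.
Because the variant influences device type, device type is a post-treatment mediator, not a confounder. Stratifying on it would bias the estimate; the causal effect is the crude pooled difference.
So P(outcome | do(Variant N)) is just the pooled rate for Variant N: 233/800 = 0.291.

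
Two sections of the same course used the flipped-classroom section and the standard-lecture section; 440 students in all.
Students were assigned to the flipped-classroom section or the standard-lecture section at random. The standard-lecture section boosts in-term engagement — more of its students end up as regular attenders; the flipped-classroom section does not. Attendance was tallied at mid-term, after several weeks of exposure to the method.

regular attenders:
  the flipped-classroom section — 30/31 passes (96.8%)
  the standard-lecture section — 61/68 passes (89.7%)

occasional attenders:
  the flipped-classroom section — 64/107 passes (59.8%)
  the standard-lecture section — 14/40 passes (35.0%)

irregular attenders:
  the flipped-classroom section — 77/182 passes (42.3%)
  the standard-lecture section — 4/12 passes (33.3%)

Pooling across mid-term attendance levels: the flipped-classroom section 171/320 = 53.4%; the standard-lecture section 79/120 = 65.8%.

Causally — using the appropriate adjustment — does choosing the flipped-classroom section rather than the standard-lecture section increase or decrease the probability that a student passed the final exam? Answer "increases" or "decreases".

Within every mid-term attendance level the flipped-classroom section has the higher rate, yet pooled the standard-lecture section does — Simpson's reversal.
Mid-term attendance here is a post-treatment variable shaped by the teaching method; conditioning on it would introduce bias rather than remove it. The overall comparison is the causal one.
Pooled: the flipped-classroom section 53.4% vs the standard-lecture section 65.8%; the standard-lecture section is higher overall.

decreases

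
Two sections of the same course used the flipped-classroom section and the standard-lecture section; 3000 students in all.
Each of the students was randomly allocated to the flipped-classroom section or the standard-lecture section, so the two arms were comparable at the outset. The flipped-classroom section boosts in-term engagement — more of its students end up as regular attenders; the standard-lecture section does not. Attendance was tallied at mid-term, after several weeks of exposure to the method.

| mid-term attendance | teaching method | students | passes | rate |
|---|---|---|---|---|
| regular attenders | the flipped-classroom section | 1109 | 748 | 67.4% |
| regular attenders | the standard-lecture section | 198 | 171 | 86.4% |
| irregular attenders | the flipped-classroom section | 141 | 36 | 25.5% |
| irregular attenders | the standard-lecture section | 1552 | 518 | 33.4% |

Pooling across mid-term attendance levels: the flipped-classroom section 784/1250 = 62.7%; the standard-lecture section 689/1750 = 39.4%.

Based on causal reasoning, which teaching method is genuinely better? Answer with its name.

the flipped-classroom section

Because the teaching method influences mid-term attendance, mid-term attendance is a post-treatment mediator, not a confounder. Stratifying on it would bias the estimate; the causal effect is the crude pooled difference.
Pooled: the flipped-classroom section 62.7% vs the standard-lecture section 39.4%; the flipped-classroom section is higher overall.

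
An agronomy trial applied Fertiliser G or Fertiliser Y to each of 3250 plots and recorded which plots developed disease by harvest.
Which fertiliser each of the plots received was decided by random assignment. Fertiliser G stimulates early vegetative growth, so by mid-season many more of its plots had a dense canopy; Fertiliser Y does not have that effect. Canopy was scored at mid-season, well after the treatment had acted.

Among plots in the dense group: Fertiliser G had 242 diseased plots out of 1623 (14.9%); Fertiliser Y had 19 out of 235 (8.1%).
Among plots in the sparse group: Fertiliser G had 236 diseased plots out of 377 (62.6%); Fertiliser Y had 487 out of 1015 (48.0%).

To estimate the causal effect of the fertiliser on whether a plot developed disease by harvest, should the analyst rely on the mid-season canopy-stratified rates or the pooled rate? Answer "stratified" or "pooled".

Stratifying would compare fertilisers among plots the fertilisers themselves sorted into mid-season canopy groups — a form of selection on an intermediate. The unconditioned pooled rates give the total causal effect.
Pooled: Fertiliser G 23.9% vs Fertiliser Y 40.5%; Fertiliser G is lower overall.

pooled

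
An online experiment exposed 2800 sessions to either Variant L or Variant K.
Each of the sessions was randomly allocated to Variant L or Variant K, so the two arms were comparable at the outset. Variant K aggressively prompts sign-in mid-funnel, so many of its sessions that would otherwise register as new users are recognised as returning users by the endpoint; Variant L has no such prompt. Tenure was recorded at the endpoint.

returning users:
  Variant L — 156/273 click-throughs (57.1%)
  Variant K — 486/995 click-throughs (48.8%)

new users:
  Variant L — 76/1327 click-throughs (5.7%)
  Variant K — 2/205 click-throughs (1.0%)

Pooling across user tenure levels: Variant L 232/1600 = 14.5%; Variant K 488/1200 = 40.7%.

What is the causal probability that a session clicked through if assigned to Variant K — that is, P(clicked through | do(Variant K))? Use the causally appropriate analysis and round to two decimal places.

User tenure lies on the pathway variant → user tenure → outcome, so adjusting for it blocks the indirect effect. For the total causal effect of variant, use the unadjusted pooled rates.
So P(outcome | do(Variant K)) is just the pooled rate for Variant K: 488/1200 = 0.407.

0.41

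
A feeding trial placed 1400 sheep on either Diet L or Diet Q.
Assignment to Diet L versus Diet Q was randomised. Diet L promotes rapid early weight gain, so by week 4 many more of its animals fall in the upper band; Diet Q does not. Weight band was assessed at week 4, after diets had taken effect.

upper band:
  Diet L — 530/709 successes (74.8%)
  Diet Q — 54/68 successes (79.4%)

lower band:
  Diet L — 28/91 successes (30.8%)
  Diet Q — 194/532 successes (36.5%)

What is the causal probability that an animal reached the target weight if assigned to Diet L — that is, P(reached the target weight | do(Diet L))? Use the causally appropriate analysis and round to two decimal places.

The week-4 weight band-specific comparison favours Diet Q throughout, but the pooled figures favour Diet L. The question is whether to condition on week-4 weight band.
Week-4 weight band here is a post-treatment variable shaped by the diet; conditioning on it would introduce bias rather than remove it. The overall comparison is the causal one.
So P(outcome | do(Diet L)) is just the pooled rate for Diet L: 558/800 = 0.698.

0.70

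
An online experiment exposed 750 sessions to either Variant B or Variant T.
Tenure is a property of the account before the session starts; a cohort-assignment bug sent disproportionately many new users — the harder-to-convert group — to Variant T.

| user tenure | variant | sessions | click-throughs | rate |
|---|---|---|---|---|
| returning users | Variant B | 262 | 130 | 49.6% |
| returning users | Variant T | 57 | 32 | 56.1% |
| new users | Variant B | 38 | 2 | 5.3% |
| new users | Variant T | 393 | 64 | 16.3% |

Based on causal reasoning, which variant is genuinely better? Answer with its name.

Variant T

Here user tenure is a common cause — it drives both which variant a case falls under and the outcome. The crude comparison mixes populations; the stratum-specific rates are the causally relevant ones.
Within each level — returning users: 49.6% vs 56.1%; new users: 5.3% vs 16.3% — Variant T is higher every time.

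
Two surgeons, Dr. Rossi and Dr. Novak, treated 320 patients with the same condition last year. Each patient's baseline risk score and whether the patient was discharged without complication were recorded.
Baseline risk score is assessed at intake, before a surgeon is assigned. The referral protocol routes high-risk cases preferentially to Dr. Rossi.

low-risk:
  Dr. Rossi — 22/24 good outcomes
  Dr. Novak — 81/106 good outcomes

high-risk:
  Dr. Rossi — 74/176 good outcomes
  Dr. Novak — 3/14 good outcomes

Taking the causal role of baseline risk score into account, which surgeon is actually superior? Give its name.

Nothing the surgeon does changes baseline risk score; the imbalance is an allocation artefact. With baseline risk score also predicting the outcome, the pooled figure is confounded, and the within-stratum comparison is the causal one.
Within each level — low-risk: 91.7% vs 76.4%; high-risk: 42.0% vs 21.4% — Dr. Rossi is higher every time.

Dr. Rossi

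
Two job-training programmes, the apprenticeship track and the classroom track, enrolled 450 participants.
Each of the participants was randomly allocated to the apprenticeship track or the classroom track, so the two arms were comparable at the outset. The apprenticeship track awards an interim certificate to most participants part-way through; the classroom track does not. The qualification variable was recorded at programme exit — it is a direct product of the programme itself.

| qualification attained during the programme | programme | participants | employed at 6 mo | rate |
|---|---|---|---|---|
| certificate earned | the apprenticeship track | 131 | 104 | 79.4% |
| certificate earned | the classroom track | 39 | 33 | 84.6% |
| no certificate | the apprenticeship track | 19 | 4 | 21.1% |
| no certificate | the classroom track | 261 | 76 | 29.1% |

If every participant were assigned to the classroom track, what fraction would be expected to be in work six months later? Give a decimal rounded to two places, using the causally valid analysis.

0.36

Qualification attained during the programme is downstream of the programme. One should not condition on a consequence of treatment, so the overall rates are the right comparison.
So P(outcome | do(the classroom track)) is just the pooled rate for the classroom track: 109/300 = 0.363.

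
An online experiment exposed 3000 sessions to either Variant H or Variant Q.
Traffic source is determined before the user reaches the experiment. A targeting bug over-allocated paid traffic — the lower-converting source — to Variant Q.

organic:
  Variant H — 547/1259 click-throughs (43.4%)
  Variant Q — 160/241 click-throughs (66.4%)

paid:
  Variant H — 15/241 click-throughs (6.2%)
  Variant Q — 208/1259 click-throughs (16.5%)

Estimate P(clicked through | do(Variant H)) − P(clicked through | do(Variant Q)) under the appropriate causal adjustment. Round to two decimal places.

The stratified and pooled comparisons disagree (Variant Q wins within each traffic source; Variant H wins overall), so the answer turns on the causal role of traffic source.
Traffic source differs across variants for reasons unrelated to any effect of the variant itself, and it separately predicts the outcome — a classic confounder. We must compare within traffic source levels.
Adjusting over the population distribution of traffic source: 0.500·(0.434−0.664) + 0.500·(0.062−0.165) = -0.166.

-0.17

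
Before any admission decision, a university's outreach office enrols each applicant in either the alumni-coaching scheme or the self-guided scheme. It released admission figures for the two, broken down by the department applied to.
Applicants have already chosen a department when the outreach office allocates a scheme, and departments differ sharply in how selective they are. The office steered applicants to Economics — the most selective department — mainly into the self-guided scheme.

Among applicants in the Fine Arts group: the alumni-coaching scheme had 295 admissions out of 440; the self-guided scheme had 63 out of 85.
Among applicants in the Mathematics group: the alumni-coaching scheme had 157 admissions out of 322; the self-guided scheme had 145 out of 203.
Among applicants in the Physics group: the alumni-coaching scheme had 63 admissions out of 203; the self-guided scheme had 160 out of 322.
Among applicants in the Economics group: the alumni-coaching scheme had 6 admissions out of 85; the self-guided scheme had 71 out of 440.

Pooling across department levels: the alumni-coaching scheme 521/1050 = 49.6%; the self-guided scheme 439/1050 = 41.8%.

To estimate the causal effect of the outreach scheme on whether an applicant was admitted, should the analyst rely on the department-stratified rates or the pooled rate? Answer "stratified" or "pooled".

The imbalance in department arose from how applicants were allocated, not from anything the outreach scheme did; and department independently affects the outcome. The pooled gap is confounded — condition on department.
Within each level — Fine Arts: 67.0% vs 74.1%; Mathematics: 48.8% vs 71.4%; Physics: 31.0% vs 49.7%; Economics: 7.1% vs 16.1% — the self-guided scheme is higher every time.

stratified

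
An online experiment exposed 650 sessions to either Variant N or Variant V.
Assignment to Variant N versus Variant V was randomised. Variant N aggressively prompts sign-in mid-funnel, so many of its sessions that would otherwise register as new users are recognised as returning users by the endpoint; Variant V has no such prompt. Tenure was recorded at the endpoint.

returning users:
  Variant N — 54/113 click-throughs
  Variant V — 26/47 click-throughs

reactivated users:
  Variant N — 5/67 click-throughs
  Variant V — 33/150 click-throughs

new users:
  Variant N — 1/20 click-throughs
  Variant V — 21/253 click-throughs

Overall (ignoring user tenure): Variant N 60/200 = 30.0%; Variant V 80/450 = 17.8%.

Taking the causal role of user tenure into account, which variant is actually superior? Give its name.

Variant N

Variant V is higher inside every user tenure stratum but Variant N is higher in aggregate. Whether to stratify depends on how user tenure relates to the variant.
The distribution of user tenure is itself part of what the variant does — it is an intermediate outcome. Holding it fixed would remove that part of the effect; the total effect is the pooled difference.
Pooled: Variant N 30.0% vs Variant V 17.8%; Variant N is higher overall.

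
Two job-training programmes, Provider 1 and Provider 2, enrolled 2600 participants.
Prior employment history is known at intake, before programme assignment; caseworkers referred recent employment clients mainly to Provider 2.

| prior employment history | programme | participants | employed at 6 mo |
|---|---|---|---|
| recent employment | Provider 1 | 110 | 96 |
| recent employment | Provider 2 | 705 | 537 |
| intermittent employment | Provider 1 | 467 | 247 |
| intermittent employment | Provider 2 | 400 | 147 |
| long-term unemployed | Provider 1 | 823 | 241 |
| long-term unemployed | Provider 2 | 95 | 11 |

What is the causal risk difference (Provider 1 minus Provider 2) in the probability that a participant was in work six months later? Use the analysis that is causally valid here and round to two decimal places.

Since prior employment history is a pre-existing factor (not a product of the programme) and it affects the outcome on its own, it is a confounder. The stratified rates, not the pooled rate, identify the causal effect.
Adjusting over the population distribution of prior employment history: 0.313·(0.873−0.762) + 0.333·(0.529−0.367) + 0.353·(0.293−0.116) = +0.151.

+0.15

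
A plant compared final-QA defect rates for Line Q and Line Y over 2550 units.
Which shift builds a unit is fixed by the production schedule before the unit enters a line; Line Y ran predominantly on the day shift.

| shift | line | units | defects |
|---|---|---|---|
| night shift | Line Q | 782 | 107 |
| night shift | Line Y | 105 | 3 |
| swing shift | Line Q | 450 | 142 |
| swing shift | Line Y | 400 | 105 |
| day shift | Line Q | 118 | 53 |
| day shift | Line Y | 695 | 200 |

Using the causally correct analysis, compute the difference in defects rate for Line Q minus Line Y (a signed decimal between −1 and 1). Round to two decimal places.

The shift-specific comparison favours Line Y throughout, but the pooled figures favour Line Q. The question is whether to condition on shift.
Shift differs across lines for reasons unrelated to any effect of the line itself, and it separately predicts the outcome — a classic confounder. We must compare within shift levels.
Adjusting over the population distribution of shift: 0.348·(0.137−0.029) + 0.333·(0.316−0.263) + 0.319·(0.449−0.288) = +0.107.

+0.11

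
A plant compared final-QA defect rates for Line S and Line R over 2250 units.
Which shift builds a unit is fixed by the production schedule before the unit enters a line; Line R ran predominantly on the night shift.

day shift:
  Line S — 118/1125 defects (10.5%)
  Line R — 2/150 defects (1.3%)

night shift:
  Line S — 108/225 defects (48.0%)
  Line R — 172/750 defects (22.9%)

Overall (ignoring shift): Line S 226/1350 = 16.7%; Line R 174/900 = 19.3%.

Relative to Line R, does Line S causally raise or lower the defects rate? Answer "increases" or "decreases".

increases

The shift-specific comparison favours Line R throughout, but the pooled figures favour Line S. The question is whether to condition on shift.
Shift differs across lines for reasons unrelated to any effect of the line itself, and it separately predicts the outcome — a classic confounder. We must compare within shift levels.
Within each level — day shift: 10.5% vs 1.3%; night shift: 48.0% vs 22.9% — Line R is lower every time.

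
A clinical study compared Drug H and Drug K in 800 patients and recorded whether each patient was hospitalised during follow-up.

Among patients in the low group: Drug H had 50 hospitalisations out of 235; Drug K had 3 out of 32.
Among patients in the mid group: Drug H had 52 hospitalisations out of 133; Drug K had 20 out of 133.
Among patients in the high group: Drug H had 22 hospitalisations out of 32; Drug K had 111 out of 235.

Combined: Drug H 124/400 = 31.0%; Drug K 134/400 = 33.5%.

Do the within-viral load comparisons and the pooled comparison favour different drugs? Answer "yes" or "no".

yes

Within each viral load level (low 21.3% vs 9.4%; mid 39.1% vs 15.0%; high 68.8% vs 47.2%), Drug K has the lower rate every time. Pooled: 31.0% vs 33.5% — Drug H has the lower rate overall. The two comparisons disagree.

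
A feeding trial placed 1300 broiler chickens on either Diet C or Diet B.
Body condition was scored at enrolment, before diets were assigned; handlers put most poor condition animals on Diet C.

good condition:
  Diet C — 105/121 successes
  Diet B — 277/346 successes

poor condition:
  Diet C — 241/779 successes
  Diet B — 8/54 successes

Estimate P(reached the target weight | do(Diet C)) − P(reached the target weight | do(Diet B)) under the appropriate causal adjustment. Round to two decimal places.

Nothing the diet does changes starting body condition; the imbalance is an allocation artefact. With starting body condition also predicting the outcome, the pooled figure is confounded, and the within-stratum comparison is the causal one.
Adjusting over the population distribution of starting body condition: 0.359·(0.868−0.801) + 0.641·(0.309−0.148) = +0.127.

+0.13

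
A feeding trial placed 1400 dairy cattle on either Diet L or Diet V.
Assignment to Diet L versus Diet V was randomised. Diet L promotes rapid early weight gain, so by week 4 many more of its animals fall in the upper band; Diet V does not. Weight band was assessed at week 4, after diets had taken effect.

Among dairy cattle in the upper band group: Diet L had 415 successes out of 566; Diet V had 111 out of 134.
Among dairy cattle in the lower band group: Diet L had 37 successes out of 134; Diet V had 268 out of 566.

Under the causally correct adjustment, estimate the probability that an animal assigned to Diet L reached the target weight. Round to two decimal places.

0.65

Diet V is higher inside every week-4 weight band stratum but Diet L is higher in aggregate. Whether to stratify depends on how week-4 weight band relates to the diet.
The distribution of week-4 weight band is itself part of what the diet does — it is an intermediate outcome. Holding it fixed would remove that part of the effect; the total effect is the pooled difference.
So P(outcome | do(Diet L)) is just the pooled rate for Diet L: 452/700 = 0.646.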